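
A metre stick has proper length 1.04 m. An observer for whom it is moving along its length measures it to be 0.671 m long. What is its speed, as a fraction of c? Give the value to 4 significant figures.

β ≈ 0.7640

γ = L₀/L = 1.04/0.671 = 1.54993
β = √(1 − 1/γ²) = 0.7640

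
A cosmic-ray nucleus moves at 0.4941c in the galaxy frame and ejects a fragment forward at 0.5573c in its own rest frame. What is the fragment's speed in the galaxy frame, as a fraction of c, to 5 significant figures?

u ≈ 0.82439c

Compose boost 2: (0.5573 + 0.4941)/(1 + 0.5573×0.4941) = 1.0514/1.275362 = 0.82439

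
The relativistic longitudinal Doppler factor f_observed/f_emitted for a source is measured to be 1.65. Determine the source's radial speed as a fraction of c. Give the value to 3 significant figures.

β ≈ 0.463

f_obs/f_src = √((1+β)/(1−β)) = 1.65  ⇒  (1+β)/(1−β) = 2.7225
β = |1 − D²|/(1 + D²) = |1 − 2.7225|/(1 + 2.7225) = 0.463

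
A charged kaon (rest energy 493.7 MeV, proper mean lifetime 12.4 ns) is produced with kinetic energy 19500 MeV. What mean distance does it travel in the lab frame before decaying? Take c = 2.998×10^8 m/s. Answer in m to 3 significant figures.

d ≈ 151 m

γ = 1 + K/(m₀c²) = 1 + 19500/493.7 = 40.498
β = √(1 − 1/γ²) = 0.99970
Dilated lifetime: γτ₀ = 40.498 × 12.4 ns = 502.17 ns
d = βc·γτ₀ = 0.99970 × (2.998×10^8 m/s) × 5.0217×10^-7 s = 151 m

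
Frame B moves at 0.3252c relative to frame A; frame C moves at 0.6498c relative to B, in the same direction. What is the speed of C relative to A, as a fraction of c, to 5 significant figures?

u ≈ 0.80491c

Compose boost 2: (0.6498 + 0.3252)/(1 + 0.6498×0.3252) = 0.97500/1.211315 = 0.80491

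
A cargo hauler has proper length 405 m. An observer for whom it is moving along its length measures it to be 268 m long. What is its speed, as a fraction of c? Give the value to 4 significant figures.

β ≈ 0.7497

γ = L₀/L = 405/268 = 1.51119
β = √(1 − 1/γ²) = 0.7497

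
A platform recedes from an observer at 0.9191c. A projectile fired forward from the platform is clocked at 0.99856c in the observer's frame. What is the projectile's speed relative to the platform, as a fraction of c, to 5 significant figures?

u' ≈ 0.96639c

Inverse velocity addition: u' = (u − v)/(1 − uv/c²)
= (0.99856 − 0.9191)/(1 − 0.99856×0.9191) = 0.079460/0.08222350 = 0.96639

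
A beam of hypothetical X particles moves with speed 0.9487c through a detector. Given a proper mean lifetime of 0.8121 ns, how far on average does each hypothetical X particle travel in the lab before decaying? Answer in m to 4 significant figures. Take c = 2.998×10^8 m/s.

γ = 1/√(1 − 0.9487²) = 3.16278
Dilated lifetime: Δt = γτ₀ = 3.16278 × 0.8121 ns = 2.56849 ns
d = vΔt = 0.9487c × 2.56849 ns = 2.84420×10^8 m/s × 2.56849×10^-9 s = 0.7305 m

d ≈ 0.7305 m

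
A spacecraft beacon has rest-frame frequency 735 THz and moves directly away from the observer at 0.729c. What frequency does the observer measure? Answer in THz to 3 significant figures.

Relativistic Doppler: f_obs = f_src √((1−β)/(1+β))
= 735 × √(0.27100/1.7290) = 735 × 0.39590 = 291 THz

f_obs ≈ 291 THz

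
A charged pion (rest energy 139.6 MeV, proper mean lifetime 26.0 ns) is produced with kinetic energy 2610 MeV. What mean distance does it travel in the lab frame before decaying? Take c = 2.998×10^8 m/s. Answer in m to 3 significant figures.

d ≈ 153 m

γ = 1 + K/(m₀c²) = 1 + 2610/139.6 = 19.696
β = √(1 − 1/γ²) = 0.99871
Dilated lifetime: γτ₀ = 19.696 × 26.0 ns = 512.10 ns
d = βc·γτ₀ = 0.99871 × (2.998×10^8 m/s) × 5.1210×10^-7 s = 153 m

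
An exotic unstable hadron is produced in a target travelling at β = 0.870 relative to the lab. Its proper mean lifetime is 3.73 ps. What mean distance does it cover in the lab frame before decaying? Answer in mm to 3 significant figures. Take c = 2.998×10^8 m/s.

γ = 1/√(1 − 0.870²) = 2.0282
Dilated lifetime: Δt = γτ₀ = 2.0282 × 3.73 ps = 7.5651 ps
d = vΔt = 0.870c × 7.5651 ps = 2.6083×10^8 m/s × 7.5651×10^-12 s = 1.97 mm

d ≈ 1.97 mm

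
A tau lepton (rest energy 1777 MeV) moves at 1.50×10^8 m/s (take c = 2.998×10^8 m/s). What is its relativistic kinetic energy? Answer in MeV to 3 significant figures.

K ≈ 275 MeV

β = v/c = 1.50×10^8 / 2.998×10^8 = 0.50033
γ = 1/√(1 − 0.50033²) = 1.1550
K = (γ − 1)m₀c² = (1.1550 − 1) × 1777 MeV = 0.15496 × 1777 MeV = 275 MeV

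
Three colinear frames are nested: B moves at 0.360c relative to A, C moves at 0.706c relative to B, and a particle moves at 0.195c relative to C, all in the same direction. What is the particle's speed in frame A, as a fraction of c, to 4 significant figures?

Compose boost 2: (0.706 + 0.360)/(1 + 0.706×0.360) = 1.066/1.25416 = 0.849971
Compose boost 3: (0.195 + 0.849971)/(1 + 0.195×0.849971) = 1.04497/1.16574 = 0.8964

u ≈ 0.8964c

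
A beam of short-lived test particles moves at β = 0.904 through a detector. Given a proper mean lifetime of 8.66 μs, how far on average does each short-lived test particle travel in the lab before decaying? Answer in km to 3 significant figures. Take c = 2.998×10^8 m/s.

γ = 1/√(1 − 0.904²) = 2.3390
Dilated lifetime: Δt = γτ₀ = 2.3390 × 8.66 μs = 20.256 μs
d = vΔt = 0.904c × 20.256 μs = 2.7102×10^8 m/s × 2.0256×10^-5 s = 5.49 km

d ≈ 5.49 km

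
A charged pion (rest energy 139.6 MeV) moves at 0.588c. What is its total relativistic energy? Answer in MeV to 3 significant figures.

E ≈ 173 MeV

γ = 1/√(1 − 0.588²) = 1.2363
E = γm₀c² = 1.2363 × 139.6 MeV = 173 MeV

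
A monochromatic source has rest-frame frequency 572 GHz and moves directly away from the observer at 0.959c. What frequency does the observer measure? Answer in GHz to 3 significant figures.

Relativistic Doppler: f_obs = f_src √((1−β)/(1+β))
= 572 × √(0.041000/1.9590) = 572 × 0.14467 = 82.8 GHz

f_obs ≈ 82.8 GHz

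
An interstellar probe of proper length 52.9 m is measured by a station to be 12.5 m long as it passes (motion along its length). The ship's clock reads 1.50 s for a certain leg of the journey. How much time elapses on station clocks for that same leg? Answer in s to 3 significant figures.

Length contraction ⇒ γ = L₀/L = 52.9/12.5 = 4.2320
Time dilation: Δt = γτ₀ = 4.2320 × 1.50 s = 6.35 s

Δt ≈ 6.35 s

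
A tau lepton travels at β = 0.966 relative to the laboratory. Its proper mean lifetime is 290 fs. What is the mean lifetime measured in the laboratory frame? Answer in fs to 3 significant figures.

Δt ≈ 1120 fs

γ = 1/√(1 − 0.966²) = 3.8678
Time dilation: Δt = γτ₀ = 3.8678 × 290 fs = 1120 fs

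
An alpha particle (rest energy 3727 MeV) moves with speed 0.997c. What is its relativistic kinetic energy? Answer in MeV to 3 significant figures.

γ = 1/√(1 − 0.997²) = 12.920
K = (γ − 1)m₀c² = (12.920 − 1) × 3727 MeV = 11.920 × 3727 MeV = 44400 MeV

K ≈ 44400 MeV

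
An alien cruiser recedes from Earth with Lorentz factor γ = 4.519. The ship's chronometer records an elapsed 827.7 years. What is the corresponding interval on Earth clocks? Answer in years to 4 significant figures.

Δt ≈ 3740 years

γ = 4.519 (given)
Time dilation: Δt = γτ₀ = 4.519 × 827.7 years = 3740 years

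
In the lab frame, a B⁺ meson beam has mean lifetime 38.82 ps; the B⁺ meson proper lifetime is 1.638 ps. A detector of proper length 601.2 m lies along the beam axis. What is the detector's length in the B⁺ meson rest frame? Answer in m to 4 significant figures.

L ≈ 25.37 m

Time dilation ⇒ γ = Δt/τ₀ = 38.82/1.638 = 23.6996
Length contraction: L = L₀/γ = 601.2/23.6996 = 25.37 m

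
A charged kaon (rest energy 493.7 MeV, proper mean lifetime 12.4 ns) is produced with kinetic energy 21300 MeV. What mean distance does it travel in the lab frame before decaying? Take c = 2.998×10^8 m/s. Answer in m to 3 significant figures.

d ≈ 164 m

γ = 1 + K/(m₀c²) = 1 + 21300/493.7 = 44.144
β = √(1 − 1/γ²) = 0.99974
Dilated lifetime: γτ₀ = 44.144 × 12.4 ns = 547.38 ns
d = βc·γτ₀ = 0.99974 × (2.998×10^8 m/s) × 5.4738×10^-7 s = 164 m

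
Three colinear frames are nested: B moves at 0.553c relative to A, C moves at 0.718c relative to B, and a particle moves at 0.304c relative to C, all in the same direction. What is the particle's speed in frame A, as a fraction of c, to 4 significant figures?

Compose boost 2: (0.718 + 0.553)/(1 + 0.718×0.553) = 1.271/1.39705 = 0.909772
Compose boost 3: (0.304 + 0.909772)/(1 + 0.304×0.909772) = 1.21377/1.27657 = 0.9508

u ≈ 0.9508c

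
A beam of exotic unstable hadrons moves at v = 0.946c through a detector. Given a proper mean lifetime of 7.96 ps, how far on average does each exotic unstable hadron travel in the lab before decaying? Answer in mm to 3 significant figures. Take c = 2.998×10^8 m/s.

d ≈ 6.96 mm

γ = 1/√(1 − 0.946²) = 3.0848
Dilated lifetime: Δt = γτ₀ = 3.0848 × 7.96 ps = 24.555 ps
d = vΔt = 0.946c × 24.555 ps = 2.8361×10^8 m/s × 2.4555×10^-11 s = 6.96 mm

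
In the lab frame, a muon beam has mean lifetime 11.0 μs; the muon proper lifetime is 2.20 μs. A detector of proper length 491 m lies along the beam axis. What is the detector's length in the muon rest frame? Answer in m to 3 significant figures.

Time dilation ⇒ γ = Δt/τ₀ = 11.0/2.20 = 5.0000
Length contraction: L = L₀/γ = 491/5.0000 = 98.2 m

L ≈ 98.2 m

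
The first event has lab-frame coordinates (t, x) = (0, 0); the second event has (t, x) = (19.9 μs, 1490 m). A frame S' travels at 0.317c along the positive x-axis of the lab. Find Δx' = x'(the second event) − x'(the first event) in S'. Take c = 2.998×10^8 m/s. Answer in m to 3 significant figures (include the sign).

γ = 1/√(1 − 0.317²) = 1.0544
Δx' = γ(Δx − vΔt) = 1.0544 × (1490 m − 0.317×(2.998×10^8 m/s)×19.9×10^-6 s)
= 1.0544 × (-401.23 m) = -423 m

Δx' ≈ -423 m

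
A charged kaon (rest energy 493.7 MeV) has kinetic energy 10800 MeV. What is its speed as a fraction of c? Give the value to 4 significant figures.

β ≈ 0.9990

γ = 1 + K/(m₀c²) = 1 + 10800/493.7 = 22.8756
β = √(1 − 1/γ²) = 0.9990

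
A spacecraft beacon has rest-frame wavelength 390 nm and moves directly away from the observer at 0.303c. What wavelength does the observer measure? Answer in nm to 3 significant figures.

λ_obs ≈ 533 nm

Relativistic Doppler: λ_obs = λ_src √((1+β)/(1−β))
= 390 × √(1.3030/0.69700) = 390 × 1.3673 = 533 nm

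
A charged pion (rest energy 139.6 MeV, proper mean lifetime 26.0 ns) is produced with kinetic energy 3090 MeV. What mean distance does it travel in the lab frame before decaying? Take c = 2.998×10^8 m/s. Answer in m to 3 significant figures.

γ = 1 + K/(m₀c²) = 1 + 3090/139.6 = 23.135
β = √(1 − 1/γ²) = 0.99907
Dilated lifetime: γτ₀ = 23.135 × 26.0 ns = 601.50 ns
d = βc·γτ₀ = 0.99907 × (2.998×10^8 m/s) × 6.0150×10^-7 s = 180 m

d ≈ 180 m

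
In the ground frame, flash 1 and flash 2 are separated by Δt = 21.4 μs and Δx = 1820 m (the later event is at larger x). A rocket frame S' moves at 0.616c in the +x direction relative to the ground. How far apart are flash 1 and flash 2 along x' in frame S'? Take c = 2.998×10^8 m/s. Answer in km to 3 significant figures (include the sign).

γ = 1/√(1 − 0.616²) = 1.2694
Δx' = γ(Δx − vΔt) = 1.2694 × (1820 m − 0.616×(2.998×10^8 m/s)×21.4×10^-6 s)
= 1.2694 × (-2132.1 m) = -2.71 km

Δx' ≈ -2.71 km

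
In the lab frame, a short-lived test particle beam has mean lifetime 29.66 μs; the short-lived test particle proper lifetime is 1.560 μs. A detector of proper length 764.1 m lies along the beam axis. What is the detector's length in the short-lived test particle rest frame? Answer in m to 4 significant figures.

L ≈ 40.19 m

Time dilation ⇒ γ = Δt/τ₀ = 29.66/1.560 = 19.0128
Length contraction: L = L₀/γ = 764.1/19.0128 = 40.19 m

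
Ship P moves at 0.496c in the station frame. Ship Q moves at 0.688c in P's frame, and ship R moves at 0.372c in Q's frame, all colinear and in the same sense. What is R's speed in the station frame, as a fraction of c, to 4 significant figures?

Compose boost 2: (0.688 + 0.496)/(1 + 0.688×0.496) = 1.184/1.34125 = 0.882760
Compose boost 3: (0.372 + 0.882760)/(1 + 0.372×0.882760) = 1.25476/1.32839 = 0.9446

u ≈ 0.9446c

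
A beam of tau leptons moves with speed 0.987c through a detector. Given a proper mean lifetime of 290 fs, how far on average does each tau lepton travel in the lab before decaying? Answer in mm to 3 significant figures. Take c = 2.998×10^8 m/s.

d ≈ 0.534 mm

γ = 1/√(1 − 0.987²) = 6.2220
Dilated lifetime: Δt = γτ₀ = 6.2220 × 290 fs = 1804.4 fs
d = vΔt = 0.987c × 1804.4 fs = 2.9590×10^8 m/s × 1.8044×10^-12 s = 0.534 mm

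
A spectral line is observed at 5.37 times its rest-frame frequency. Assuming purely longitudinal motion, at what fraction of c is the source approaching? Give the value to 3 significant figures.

f_obs/f_src = √((1+β)/(1−β)) = 5.37  ⇒  (1+β)/(1−β) = 28.837
β = |1 − D²|/(1 + D²) = |1 − 28.837|/(1 + 28.837) = 0.933

β ≈ 0.933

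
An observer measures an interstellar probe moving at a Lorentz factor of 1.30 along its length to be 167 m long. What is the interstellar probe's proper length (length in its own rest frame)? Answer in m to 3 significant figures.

L₀ ≈ 217 m

γ = 1.30 (given)
L₀ = γL = 1.30 × 167 = 217 m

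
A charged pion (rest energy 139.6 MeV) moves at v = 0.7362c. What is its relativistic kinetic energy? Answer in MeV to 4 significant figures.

K ≈ 66.68 MeV

γ = 1/√(1 − 0.7362²) = 1.47762
K = (γ − 1)m₀c² = (1.47762 − 1) × 139.6 MeV = 0.477620 × 139.6 MeV = 66.68 MeV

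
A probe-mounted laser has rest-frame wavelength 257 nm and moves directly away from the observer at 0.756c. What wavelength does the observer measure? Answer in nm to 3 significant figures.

λ_obs ≈ 689 nm

Relativistic Doppler: λ_obs = λ_src √((1+β)/(1−β))
= 257 × √(1.7560/0.24400) = 257 × 2.6827 = 689 nm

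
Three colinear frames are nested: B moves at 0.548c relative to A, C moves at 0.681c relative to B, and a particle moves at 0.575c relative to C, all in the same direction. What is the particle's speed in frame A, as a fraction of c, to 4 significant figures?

Compose boost 2: (0.681 + 0.548)/(1 + 0.681×0.548) = 1.229/1.37319 = 0.894998
Compose boost 3: (0.575 + 0.894998)/(1 + 0.575×0.894998) = 1.47000/1.51462 = 0.9705

u ≈ 0.9705c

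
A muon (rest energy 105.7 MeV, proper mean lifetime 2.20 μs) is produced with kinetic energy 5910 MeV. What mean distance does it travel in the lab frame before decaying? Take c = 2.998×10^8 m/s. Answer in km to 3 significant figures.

γ = 1 + K/(m₀c²) = 1 + 5910/105.7 = 56.913
β = √(1 − 1/γ²) = 0.99985
Dilated lifetime: γτ₀ = 56.913 × 2.20 μs = 125.21 μs
d = βc·γτ₀ = 0.99985 × (2.998×10^8 m/s) × 0.00012521 s = 37.5 km

d ≈ 37.5 km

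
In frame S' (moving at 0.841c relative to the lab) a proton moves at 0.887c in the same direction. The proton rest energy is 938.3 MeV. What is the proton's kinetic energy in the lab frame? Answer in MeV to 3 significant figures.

K ≈ 5620 MeV

u_lab = (0.887 + 0.841)/(1 + 0.887×0.841) = 0.989709
γ = 1/√(1 − 0.989709²) = 6.9885
K = (γ − 1)m₀c² = (6.9885 − 1) × 938.3 = 5.9885 × 938.3 = 5620 MeV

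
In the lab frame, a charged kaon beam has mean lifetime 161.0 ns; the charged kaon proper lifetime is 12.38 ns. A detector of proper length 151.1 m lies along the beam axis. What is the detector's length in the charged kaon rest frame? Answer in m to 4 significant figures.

L ≈ 11.62 m

Time dilation ⇒ γ = Δt/τ₀ = 161.0/12.38 = 13.0048
Length contraction: L = L₀/γ = 151.1/13.0048 = 11.62 m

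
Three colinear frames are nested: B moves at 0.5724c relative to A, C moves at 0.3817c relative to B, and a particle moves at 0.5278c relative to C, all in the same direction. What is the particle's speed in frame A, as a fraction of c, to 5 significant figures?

u ≈ 0.92750c

Compose boost 2: (0.3817 + 0.5724)/(1 + 0.3817×0.5724) = 0.95410/1.218485 = 0.7830215
Compose boost 3: (0.5278 + 0.7830215)/(1 + 0.5278×0.7830215) = 1.310821/1.413279 = 0.92750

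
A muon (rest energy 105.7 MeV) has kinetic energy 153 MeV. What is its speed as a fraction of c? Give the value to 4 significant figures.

γ = 1 + K/(m₀c²) = 1 + 153/105.7 = 2.44749
β = √(1 − 1/γ²) = 0.9127

β ≈ 0.9127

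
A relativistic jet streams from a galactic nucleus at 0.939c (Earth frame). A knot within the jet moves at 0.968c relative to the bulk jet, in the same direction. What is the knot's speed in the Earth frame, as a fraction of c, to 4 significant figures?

Relativistic velocity addition: u = (u' + v)/(1 + u'v/c²)
= (0.968 + 0.939)/(1 + 0.968×0.939) = 1.907/1.90895 = 0.9990

u ≈ 0.9990c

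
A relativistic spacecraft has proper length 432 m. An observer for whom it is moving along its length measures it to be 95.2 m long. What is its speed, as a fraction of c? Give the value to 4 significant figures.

γ = L₀/L = 432/95.2 = 4.53782
β = √(1 − 1/γ²) = 0.9754

β ≈ 0.9754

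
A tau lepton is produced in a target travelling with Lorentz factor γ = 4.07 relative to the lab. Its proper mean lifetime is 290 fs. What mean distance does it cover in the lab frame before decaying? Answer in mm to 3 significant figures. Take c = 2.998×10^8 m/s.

d ≈ 0.343 mm

β = √(1 − 1/γ²) = √(1 − 1/4.07²) = 0.96935
Dilated lifetime: Δt = γτ₀ = 4.07 × 290 fs = 1180.3 fs
d = vΔt = 0.96935c × 1180.3 fs = 2.9061×10^8 m/s × 1.1803×10^-12 s = 0.343 mm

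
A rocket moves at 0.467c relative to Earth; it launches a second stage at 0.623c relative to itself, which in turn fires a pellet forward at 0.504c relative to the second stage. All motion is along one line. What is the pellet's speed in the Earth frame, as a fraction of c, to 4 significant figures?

u ≈ 0.9458c

Compose boost 2: (0.623 + 0.467)/(1 + 0.623×0.467) = 1.090/1.29094 = 0.844345
Compose boost 3: (0.504 + 0.844345)/(1 + 0.504×0.844345) = 1.34835/1.42555 = 0.9458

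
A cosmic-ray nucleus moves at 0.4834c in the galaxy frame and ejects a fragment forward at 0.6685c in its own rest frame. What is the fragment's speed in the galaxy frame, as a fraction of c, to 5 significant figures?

u ≈ 0.87057c

Compose boost 2: (0.6685 + 0.4834)/(1 + 0.6685×0.4834) = 1.1519/1.323153 = 0.87057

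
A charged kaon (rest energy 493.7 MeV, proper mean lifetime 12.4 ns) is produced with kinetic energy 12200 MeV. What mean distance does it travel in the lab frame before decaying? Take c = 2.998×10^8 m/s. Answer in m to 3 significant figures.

d ≈ 95.5 m

γ = 1 + K/(m₀c²) = 1 + 12200/493.7 = 25.711
β = √(1 − 1/γ²) = 0.99924
Dilated lifetime: γτ₀ = 25.711 × 12.4 ns = 318.82 ns
d = βc·γτ₀ = 0.99924 × (2.998×10^8 m/s) × 3.1882×10^-7 s = 95.5 m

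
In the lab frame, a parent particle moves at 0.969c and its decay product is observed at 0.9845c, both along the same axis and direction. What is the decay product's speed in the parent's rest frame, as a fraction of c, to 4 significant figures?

Inverse velocity addition: u' = (u − v)/(1 − uv/c²)
= (0.9845 − 0.969)/(1 − 0.9845×0.969) = 0.01550/0.0460195 = 0.3368

u' ≈ 0.3368c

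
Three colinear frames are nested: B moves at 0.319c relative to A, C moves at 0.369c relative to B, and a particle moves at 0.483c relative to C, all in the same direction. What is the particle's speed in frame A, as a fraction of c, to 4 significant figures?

Compose boost 2: (0.369 + 0.319)/(1 + 0.369×0.319) = 0.6880/1.11771 = 0.615544
Compose boost 3: (0.483 + 0.615544)/(1 + 0.483×0.615544) = 1.09854/1.29731 = 0.8468

u ≈ 0.8468c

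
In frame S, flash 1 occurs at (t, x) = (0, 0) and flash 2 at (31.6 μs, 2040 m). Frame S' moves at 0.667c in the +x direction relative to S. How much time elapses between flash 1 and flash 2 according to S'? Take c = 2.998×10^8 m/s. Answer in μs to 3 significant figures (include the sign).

Δt' ≈ 36.3 μs

γ = 1/√(1 − 0.667²) = 1.3422
Δt' = γ(Δt − vΔx/c²) = 1.3422 × (31.6 μs − 0.667×2040 m / (2.998×10^8 m/s))
= 1.3422 × (27.061 μs) = 36.3 μs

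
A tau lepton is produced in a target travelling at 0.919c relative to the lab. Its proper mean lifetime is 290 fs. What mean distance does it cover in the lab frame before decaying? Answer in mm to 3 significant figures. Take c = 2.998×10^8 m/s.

γ = 1/√(1 − 0.919²) = 2.5364
Dilated lifetime: Δt = γτ₀ = 2.5364 × 290 fs = 735.56 fs
d = vΔt = 0.919c × 735.56 fs = 2.7552×10^8 m/s × 7.3556×10^-13 s = 0.203 mm

d ≈ 0.203 mm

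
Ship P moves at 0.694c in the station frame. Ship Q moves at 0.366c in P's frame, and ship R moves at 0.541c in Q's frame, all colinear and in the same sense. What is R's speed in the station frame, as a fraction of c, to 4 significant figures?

Compose boost 2: (0.366 + 0.694)/(1 + 0.366×0.694) = 1.060/1.25400 = 0.845292
Compose boost 3: (0.541 + 0.845292)/(1 + 0.541×0.845292) = 1.38629/1.45730 = 0.9513

u ≈ 0.9513c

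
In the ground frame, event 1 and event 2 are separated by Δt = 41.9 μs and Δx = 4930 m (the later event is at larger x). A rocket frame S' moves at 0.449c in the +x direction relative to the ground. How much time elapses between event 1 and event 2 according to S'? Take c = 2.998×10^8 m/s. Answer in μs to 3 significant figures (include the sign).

Δt' ≈ 38.6 μs

γ = 1/√(1 − 0.449²) = 1.1192
Δt' = γ(Δt − vΔx/c²) = 1.1192 × (41.9 μs − 0.449×4930 m / (2.998×10^8 m/s))
= 1.1192 × (34.517 μs) = 38.6 μs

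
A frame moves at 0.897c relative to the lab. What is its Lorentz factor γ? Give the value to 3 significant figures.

γ = 1/√(1 − β²) = 1/√(1 − 0.897²) = 1/√(0.19539) = 2.26

γ ≈ 2.26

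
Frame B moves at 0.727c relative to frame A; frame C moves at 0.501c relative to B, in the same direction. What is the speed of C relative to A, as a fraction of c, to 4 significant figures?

Compose boost 2: (0.501 + 0.727)/(1 + 0.501×0.727) = 1.228/1.36423 = 0.9001

u ≈ 0.9001c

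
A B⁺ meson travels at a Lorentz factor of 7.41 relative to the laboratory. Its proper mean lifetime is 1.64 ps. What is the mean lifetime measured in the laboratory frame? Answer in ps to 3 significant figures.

γ = 7.41 (given)
Time dilation: Δt = γτ₀ = 7.41 × 1.64 ps = 12.2 ps

Δt ≈ 12.2 ps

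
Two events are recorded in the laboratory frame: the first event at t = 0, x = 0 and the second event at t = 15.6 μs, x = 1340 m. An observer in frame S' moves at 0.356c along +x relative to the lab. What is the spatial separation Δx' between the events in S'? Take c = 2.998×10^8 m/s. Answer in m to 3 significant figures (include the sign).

Δx' ≈ -348 m

γ = 1/√(1 − 0.356²) = 1.0701
Δx' = γ(Δx − vΔt) = 1.0701 × (1340 m − 0.356×(2.998×10^8 m/s)×15.6×10^-6 s)
= 1.0701 × (-324.97 m) = -348 m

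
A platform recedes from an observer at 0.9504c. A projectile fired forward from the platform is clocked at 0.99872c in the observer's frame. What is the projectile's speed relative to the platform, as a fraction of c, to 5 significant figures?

Inverse velocity addition: u' = (u − v)/(1 − uv/c²)
= (0.99872 − 0.9504)/(1 − 0.99872×0.9504) = 0.048320/0.05081651 = 0.95087

u' ≈ 0.95087c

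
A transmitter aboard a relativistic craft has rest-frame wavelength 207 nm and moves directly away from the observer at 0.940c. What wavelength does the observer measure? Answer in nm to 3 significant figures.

Relativistic Doppler: λ_obs = λ_src √((1+β)/(1−β))
= 207 × √(1.9400/0.060000) = 207 × 5.6862 = 1180 nm

λ_obs ≈ 1180 nm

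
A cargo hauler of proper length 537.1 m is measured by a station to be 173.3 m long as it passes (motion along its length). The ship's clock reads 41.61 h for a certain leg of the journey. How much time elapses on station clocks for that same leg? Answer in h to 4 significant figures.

Length contraction ⇒ γ = L₀/L = 537.1/173.3 = 3.09925
Time dilation: Δt = γτ₀ = 3.09925 × 41.61 h = 129.0 h

Δt ≈ 129.0 h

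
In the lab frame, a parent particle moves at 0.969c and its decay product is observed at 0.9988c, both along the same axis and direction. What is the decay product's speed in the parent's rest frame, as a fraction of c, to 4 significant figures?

u' ≈ 0.9265c

Inverse velocity addition: u' = (u − v)/(1 − uv/c²)
= (0.9988 − 0.969)/(1 − 0.9988×0.969) = 0.02980/0.0321628 = 0.9265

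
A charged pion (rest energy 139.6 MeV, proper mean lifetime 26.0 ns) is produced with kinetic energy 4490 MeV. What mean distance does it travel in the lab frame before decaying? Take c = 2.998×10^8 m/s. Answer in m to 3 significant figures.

γ = 1 + K/(m₀c²) = 1 + 4490/139.6 = 33.163
β = √(1 − 1/γ²) = 0.99955
Dilated lifetime: γτ₀ = 33.163 × 26.0 ns = 862.25 ns
d = βc·γτ₀ = 0.99955 × (2.998×10^8 m/s) × 8.6225×10^-7 s = 258 m

d ≈ 258 m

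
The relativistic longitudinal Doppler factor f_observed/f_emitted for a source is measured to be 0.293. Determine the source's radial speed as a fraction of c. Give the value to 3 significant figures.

β ≈ 0.842

f_obs/f_src = √((1−β)/(1+β)) = 0.293  ⇒  (1−β)/(1+β) = 0.085849
β = |1 − D²|/(1 + D²) = |1 − 0.085849|/(1 + 0.085849) = 0.842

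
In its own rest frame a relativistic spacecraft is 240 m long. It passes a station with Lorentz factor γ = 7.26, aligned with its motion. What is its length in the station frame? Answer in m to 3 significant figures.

L ≈ 33.1 m

γ = 7.26 (given)
Length contraction: L = L₀/γ = 240/7.26 = 33.1 m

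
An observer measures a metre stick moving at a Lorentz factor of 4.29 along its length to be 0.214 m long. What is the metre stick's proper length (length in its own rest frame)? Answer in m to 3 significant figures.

γ = 4.29 (given)
L₀ = γL = 4.29 × 0.214 = 0.918 m

L₀ ≈ 0.918 m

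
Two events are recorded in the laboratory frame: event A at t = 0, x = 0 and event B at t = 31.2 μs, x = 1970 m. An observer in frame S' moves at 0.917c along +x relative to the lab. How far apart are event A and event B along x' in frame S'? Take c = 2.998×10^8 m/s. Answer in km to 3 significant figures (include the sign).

Δx' ≈ -16.6 km

γ = 1/√(1 − 0.917²) = 2.5070
Δx' = γ(Δx − vΔt) = 2.5070 × (1970 m − 0.917×(2.998×10^8 m/s)×31.2×10^-6 s)
= 2.5070 × (-6607.4 m) = -16.6 km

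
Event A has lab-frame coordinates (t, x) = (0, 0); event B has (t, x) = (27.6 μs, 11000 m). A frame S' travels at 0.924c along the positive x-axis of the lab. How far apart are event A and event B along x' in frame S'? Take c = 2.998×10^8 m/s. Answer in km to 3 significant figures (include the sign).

γ = 1/√(1 − 0.924²) = 2.6151
Δx' = γ(Δx − vΔt) = 2.6151 × (11000 m − 0.924×(2.998×10^8 m/s)×27.6×10^-6 s)
= 2.6151 × (3354.4 m) = 8.77 km

Δx' ≈ 8.77 km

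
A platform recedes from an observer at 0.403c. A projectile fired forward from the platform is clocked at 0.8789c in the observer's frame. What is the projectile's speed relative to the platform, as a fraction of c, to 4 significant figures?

u' ≈ 0.7369c

Inverse velocity addition: u' = (u − v)/(1 − uv/c²)
= (0.8789 − 0.403)/(1 − 0.8789×0.403) = 0.4759/0.645803 = 0.7369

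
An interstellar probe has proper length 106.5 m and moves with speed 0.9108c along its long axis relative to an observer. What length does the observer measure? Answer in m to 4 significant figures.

L ≈ 43.97 m

γ = 1/√(1 − 0.9108²) = 2.42220
Length contraction: L = L₀/γ = 106.5/2.42220 = 43.97 m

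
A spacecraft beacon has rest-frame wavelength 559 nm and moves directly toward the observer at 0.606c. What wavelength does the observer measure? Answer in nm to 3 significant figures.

λ_obs ≈ 277 nm

Relativistic Doppler: λ_obs = λ_src √((1−β)/(1+β))
= 559 × √(0.39400/1.6060) = 559 × 0.49531 = 277 nm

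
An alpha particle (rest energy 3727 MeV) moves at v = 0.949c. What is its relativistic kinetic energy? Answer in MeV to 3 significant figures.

γ = 1/√(1 − 0.949²) = 3.1718
K = (γ − 1)m₀c² = (3.1718 − 1) × 3727 MeV = 2.1718 × 3727 MeV = 8090 MeV

K ≈ 8090 MeV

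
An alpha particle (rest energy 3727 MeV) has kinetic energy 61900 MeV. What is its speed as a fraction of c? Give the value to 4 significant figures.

γ = 1 + K/(m₀c²) = 1 + 61900/3727 = 17.6085
β = √(1 − 1/γ²) = 0.9984

β ≈ 0.9984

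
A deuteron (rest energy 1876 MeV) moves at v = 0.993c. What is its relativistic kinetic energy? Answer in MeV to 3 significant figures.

K ≈ 14000 MeV

γ = 1/√(1 − 0.993²) = 8.4664
K = (γ − 1)m₀c² = (8.4664 − 1) × 1876 MeV = 7.4664 × 1876 MeV = 14000 MeV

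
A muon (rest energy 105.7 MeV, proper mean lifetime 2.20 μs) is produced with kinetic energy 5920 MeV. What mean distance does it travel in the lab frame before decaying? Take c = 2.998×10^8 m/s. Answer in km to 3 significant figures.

γ = 1 + K/(m₀c²) = 1 + 5920/105.7 = 57.008
β = √(1 − 1/γ²) = 0.99985
Dilated lifetime: γτ₀ = 57.008 × 2.20 μs = 125.42 μs
d = βc·γτ₀ = 0.99985 × (2.998×10^8 m/s) × 0.00012542 s = 37.6 km

d ≈ 37.6 km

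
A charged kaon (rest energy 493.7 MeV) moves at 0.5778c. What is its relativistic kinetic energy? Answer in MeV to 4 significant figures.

K ≈ 111.2 MeV

γ = 1/√(1 − 0.5778²) = 1.22522
K = (γ − 1)m₀c² = (1.22522 − 1) × 493.7 MeV = 0.225222 × 493.7 MeV = 111.2 MeV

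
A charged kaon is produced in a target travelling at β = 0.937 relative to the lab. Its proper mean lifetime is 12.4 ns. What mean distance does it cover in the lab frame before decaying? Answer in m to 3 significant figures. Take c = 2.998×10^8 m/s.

γ = 1/√(1 − 0.937²) = 2.8626
Dilated lifetime: Δt = γτ₀ = 2.8626 × 12.4 ns = 35.497 ns
d = vΔt = 0.937c × 35.497 ns = 2.8091×10^8 m/s × 3.5497×10^-8 s = 9.97 m

d ≈ 9.97 m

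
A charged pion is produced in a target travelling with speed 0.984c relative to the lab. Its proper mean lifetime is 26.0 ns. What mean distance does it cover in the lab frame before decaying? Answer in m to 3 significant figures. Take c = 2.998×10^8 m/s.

d ≈ 43.0 m

γ = 1/√(1 − 0.984²) = 5.6127
Dilated lifetime: Δt = γτ₀ = 5.6127 × 26.0 ns = 145.93 ns
d = vΔt = 0.984c × 145.93 ns = 2.9500×10^8 m/s × 1.4593×10^-7 s = 43.0 m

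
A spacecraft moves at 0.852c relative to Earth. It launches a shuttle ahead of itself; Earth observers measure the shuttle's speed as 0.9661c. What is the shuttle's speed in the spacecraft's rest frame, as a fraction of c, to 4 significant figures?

Inverse velocity addition: u' = (u − v)/(1 − uv/c²)
= (0.9661 − 0.852)/(1 − 0.9661×0.852) = 0.1141/0.176883 = 0.6451

u' ≈ 0.6451c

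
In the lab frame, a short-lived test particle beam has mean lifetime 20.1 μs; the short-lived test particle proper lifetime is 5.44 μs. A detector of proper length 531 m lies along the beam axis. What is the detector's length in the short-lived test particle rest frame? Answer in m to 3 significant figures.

Time dilation ⇒ γ = Δt/τ₀ = 20.1/5.44 = 3.6949
Length contraction: L = L₀/γ = 531/3.6949 = 144 m

L ≈ 144 m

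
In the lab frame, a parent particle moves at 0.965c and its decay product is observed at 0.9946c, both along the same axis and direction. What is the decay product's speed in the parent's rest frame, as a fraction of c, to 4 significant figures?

Inverse velocity addition: u' = (u − v)/(1 − uv/c²)
= (0.9946 − 0.965)/(1 − 0.9946×0.965) = 0.02960/0.0402110 = 0.7361

u' ≈ 0.7361c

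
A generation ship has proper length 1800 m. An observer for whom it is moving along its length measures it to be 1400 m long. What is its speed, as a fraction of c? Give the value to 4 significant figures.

γ = L₀/L = 1800/1400 = 1.28571
β = √(1 − 1/γ²) = 0.6285

β ≈ 0.6285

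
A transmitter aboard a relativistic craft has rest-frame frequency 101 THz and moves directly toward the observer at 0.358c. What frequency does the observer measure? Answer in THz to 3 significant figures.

Relativistic Doppler: f_obs = f_src √((1+β)/(1−β))
= 101 × √(1.3580/0.64200) = 101 × 1.4544 = 147 THz

f_obs ≈ 147 THz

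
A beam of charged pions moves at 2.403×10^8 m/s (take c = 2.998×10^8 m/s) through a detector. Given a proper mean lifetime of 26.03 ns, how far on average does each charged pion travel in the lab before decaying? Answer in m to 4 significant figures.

β = v/c = 2.403×10^8 / 2.998×10^8 = 0.801534
γ = 1/√(1 − 0.801534²) = 1.67238
Dilated lifetime: Δt = γτ₀ = 1.67238 × 26.03 ns = 43.5322 ns
d = vΔt = 0.801534c × 43.5322 ns = 2.40300×10^8 m/s × 4.35322×10^-8 s = 10.46 m

d ≈ 10.46 m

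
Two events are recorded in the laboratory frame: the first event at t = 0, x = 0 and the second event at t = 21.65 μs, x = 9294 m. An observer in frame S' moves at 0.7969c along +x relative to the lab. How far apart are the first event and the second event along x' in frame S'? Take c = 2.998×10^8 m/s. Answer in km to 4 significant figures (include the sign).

Δx' ≈ 6.823 km

γ = 1/√(1 − 0.7969²) = 1.65532
Δx' = γ(Δx − vΔt) = 1.65532 × (9294 m − 0.7969×(2.998×10^8 m/s)×21.65×10^-6 s)
= 1.65532 × (4121.59 m) = 6.823 km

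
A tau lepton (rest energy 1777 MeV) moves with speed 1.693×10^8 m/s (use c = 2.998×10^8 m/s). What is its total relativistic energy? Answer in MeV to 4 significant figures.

E ≈ 2153 MeV

β = v/c = 1.693×10^8 / 2.998×10^8 = 0.564710
γ = 1/√(1 − 0.564710²) = 1.21170
E = γm₀c² = 1.21170 × 1777 MeV = 2153 MeV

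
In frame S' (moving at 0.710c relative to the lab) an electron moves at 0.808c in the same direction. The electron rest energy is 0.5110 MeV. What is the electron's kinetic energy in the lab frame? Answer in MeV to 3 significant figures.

u_lab = (0.808 + 0.710)/(1 + 0.808×0.710) = 0.964618
γ = 1/√(1 − 0.964618²) = 3.7929
K = (γ − 1)m₀c² = (3.7929 − 1) × 0.5110 = 2.7929 × 0.5110 = 1.43 MeV

K ≈ 1.43 MeV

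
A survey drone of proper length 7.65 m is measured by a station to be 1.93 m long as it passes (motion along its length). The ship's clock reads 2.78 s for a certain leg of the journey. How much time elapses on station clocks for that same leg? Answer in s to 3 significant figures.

Length contraction ⇒ γ = L₀/L = 7.65/1.93 = 3.9637
Time dilation: Δt = γτ₀ = 3.9637 × 2.78 s = 11.0 s

Δt ≈ 11.0 s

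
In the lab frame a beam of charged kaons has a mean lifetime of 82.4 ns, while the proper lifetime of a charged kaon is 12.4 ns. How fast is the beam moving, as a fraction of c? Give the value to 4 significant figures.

β ≈ 0.9886

γ = Δt/τ₀ = 82.4/12.4 = 6.64516
β = √(1 − 1/γ²) = √(1 − 1/6.64516²) = 0.9886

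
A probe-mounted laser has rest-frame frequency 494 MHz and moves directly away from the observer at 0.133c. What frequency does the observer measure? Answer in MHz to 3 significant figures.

Relativistic Doppler: f_obs = f_src √((1−β)/(1+β))
= 494 × √(0.86700/1.1330) = 494 × 0.87477 = 432 MHz

f_obs ≈ 432 MHz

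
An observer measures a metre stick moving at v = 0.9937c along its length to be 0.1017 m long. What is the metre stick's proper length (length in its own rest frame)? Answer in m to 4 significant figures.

γ = 1/√(1 − 0.9937²) = 8.92277
L₀ = γL = 8.92277 × 0.1017 = 0.9074 m

L₀ ≈ 0.9074 m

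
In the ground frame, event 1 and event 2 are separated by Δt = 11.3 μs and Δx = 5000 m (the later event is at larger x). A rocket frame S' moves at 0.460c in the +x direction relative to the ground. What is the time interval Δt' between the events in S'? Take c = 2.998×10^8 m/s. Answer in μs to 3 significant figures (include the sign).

Δt' ≈ 4.09 μs

γ = 1/√(1 − 0.460²) = 1.1262
Δt' = γ(Δt − vΔx/c²) = 1.1262 × (11.3 μs − 0.460×5000 m / (2.998×10^8 m/s))
= 1.1262 × (3.6282 μs) = 4.09 μs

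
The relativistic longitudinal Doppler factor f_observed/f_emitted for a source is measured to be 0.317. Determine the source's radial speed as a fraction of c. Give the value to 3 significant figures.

β ≈ 0.817

f_obs/f_src = √((1−β)/(1+β)) = 0.317  ⇒  (1−β)/(1+β) = 0.10049
β = |1 − D²|/(1 + D²) = |1 − 0.10049|/(1 + 0.10049) = 0.817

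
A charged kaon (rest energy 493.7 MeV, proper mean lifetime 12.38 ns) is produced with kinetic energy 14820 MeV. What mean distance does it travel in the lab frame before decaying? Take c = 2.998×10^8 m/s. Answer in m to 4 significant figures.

d ≈ 115.1 m

γ = 1 + K/(m₀c²) = 1 + 14820/493.7 = 31.0182
β = √(1 − 1/γ²) = 0.999480
Dilated lifetime: γτ₀ = 31.0182 × 12.38 ns = 384.006 ns
d = βc·γτ₀ = 0.999480 × (2.998×10^8 m/s) × 3.84006×10^-7 s = 115.1 m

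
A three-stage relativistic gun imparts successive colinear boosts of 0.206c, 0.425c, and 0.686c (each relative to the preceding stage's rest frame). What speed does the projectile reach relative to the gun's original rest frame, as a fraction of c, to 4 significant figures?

Compose boost 2: (0.425 + 0.206)/(1 + 0.425×0.206) = 0.6310/1.08755 = 0.580203
Compose boost 3: (0.686 + 0.580203)/(1 + 0.686×0.580203) = 1.26620/1.39802 = 0.9057

u ≈ 0.9057c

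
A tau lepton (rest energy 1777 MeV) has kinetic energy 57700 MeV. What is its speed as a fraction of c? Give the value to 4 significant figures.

β ≈ 0.9996

γ = 1 + K/(m₀c²) = 1 + 57700/1777 = 33.4705
β = √(1 − 1/γ²) = 0.9996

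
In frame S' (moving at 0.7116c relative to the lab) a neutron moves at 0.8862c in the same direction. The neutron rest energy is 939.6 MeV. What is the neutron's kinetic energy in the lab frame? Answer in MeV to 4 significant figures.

K ≈ 3767 MeV

u_lab = (0.8862 + 0.7116)/(1 + 0.8862×0.7116) = 0.9798727
γ = 1/√(1 − 0.9798727²) = 5.00944
K = (γ − 1)m₀c² = (5.00944 − 1) × 939.6 = 4.00944 × 939.6 = 3767 MeV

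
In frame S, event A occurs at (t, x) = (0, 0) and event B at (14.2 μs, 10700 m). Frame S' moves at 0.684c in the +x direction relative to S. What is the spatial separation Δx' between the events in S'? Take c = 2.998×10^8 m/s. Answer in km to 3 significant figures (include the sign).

Δx' ≈ 10.7 km

γ = 1/√(1 − 0.684²) = 1.3708
Δx' = γ(Δx − vΔt) = 1.3708 × (10700 m − 0.684×(2.998×10^8 m/s)×14.2×10^-6 s)
= 1.3708 × (7788.1 m) = 10.7 km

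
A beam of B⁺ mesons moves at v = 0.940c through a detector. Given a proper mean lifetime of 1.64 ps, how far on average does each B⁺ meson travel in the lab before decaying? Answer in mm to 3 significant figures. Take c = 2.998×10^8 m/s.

γ = 1/√(1 − 0.940²) = 2.9311
Dilated lifetime: Δt = γτ₀ = 2.9311 × 1.64 ps = 4.8069 ps
d = vΔt = 0.940c × 4.8069 ps = 2.8181×10^8 m/s × 4.8069×10^-12 s = 1.35 mm

d ≈ 1.35 mm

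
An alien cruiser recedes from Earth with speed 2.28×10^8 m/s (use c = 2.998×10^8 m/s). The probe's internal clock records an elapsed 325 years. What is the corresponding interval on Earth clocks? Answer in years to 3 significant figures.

β = v/c = 2.28×10^8 / 2.998×10^8 = 0.76051
γ = 1/√(1 − 0.76051²) = 1.5400
Time dilation: Δt = γτ₀ = 1.5400 × 325 years = 501 years

Δt ≈ 501 years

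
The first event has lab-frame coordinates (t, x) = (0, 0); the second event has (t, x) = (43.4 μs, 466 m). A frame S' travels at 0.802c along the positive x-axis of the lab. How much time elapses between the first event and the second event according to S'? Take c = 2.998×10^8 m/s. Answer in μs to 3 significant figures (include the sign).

γ = 1/√(1 − 0.802²) = 1.6741
Δt' = γ(Δt − vΔx/c²) = 1.6741 × (43.4 μs − 0.802×466 m / (2.998×10^8 m/s))
= 1.6741 × (42.153 μs) = 70.6 μs

Δt' ≈ 70.6 μs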